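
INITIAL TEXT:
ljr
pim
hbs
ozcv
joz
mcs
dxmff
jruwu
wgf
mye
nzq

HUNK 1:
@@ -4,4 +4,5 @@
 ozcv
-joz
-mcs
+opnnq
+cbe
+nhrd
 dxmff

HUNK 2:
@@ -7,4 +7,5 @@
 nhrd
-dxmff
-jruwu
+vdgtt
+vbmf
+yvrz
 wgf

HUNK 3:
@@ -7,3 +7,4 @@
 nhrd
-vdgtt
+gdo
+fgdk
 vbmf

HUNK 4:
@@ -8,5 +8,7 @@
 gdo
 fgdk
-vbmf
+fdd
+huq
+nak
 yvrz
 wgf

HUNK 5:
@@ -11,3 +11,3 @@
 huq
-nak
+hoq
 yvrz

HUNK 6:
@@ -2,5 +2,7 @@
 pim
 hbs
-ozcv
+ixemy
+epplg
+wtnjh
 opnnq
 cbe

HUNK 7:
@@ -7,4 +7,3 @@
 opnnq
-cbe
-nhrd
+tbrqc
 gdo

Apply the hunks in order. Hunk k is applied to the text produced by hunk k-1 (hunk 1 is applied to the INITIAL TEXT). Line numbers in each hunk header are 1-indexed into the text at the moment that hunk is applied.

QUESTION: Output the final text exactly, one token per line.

Answer: ljr
pim
hbs
ixemy
epplg
wtnjh
opnnq
tbrqc
gdo
fgdk
fdd
huq
hoq
yvrz
wgf
mye
nzq

Derivation:
Hunk 1: at line 4 remove [joz,mcs] add [opnnq,cbe,nhrd] -> 12 lines: ljr pim hbs ozcv opnnq cbe nhrd dxmff jruwu wgf mye nzq
Hunk 2: at line 7 remove [dxmff,jruwu] add [vdgtt,vbmf,yvrz] -> 13 lines: ljr pim hbs ozcv opnnq cbe nhrd vdgtt vbmf yvrz wgf mye nzq
Hunk 3: at line 7 remove [vdgtt] add [gdo,fgdk] -> 14 lines: ljr pim hbs ozcv opnnq cbe nhrd gdo fgdk vbmf yvrz wgf mye nzq
Hunk 4: at line 8 remove [vbmf] add [fdd,huq,nak] -> 16 lines: ljr pim hbs ozcv opnnq cbe nhrd gdo fgdk fdd huq nak yvrz wgf mye nzq
Hunk 5: at line 11 remove [nak] add [hoq] -> 16 lines: ljr pim hbs ozcv opnnq cbe nhrd gdo fgdk fdd huq hoq yvrz wgf mye nzq
Hunk 6: at line 2 remove [ozcv] add [ixemy,epplg,wtnjh] -> 18 lines: ljr pim hbs ixemy epplg wtnjh opnnq cbe nhrd gdo fgdk fdd huq hoq yvrz wgf mye nzq
Hunk 7: at line 7 remove [cbe,nhrd] add [tbrqc] -> 17 lines: ljr pim hbs ixemy epplg wtnjh opnnq tbrqc gdo fgdk fdd huq hoq yvrz wgf mye nzq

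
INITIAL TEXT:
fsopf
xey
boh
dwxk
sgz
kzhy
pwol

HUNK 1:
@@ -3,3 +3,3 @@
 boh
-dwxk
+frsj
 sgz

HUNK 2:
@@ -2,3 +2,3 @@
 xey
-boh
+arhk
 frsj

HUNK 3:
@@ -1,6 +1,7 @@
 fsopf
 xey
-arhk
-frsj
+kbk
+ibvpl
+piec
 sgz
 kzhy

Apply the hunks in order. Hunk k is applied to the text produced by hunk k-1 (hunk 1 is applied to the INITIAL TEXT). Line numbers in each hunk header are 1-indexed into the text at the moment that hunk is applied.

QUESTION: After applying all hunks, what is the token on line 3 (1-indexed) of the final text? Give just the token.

Answer: kbk

Derivation:
Hunk 1: at line 3 remove [dwxk] add [frsj] -> 7 lines: fsopf xey boh frsj sgz kzhy pwol
Hunk 2: at line 2 remove [boh] add [arhk] -> 7 lines: fsopf xey arhk frsj sgz kzhy pwol
Hunk 3: at line 1 remove [arhk,frsj] add [kbk,ibvpl,piec] -> 8 lines: fsopf xey kbk ibvpl piec sgz kzhy pwol
Final line 3: kbk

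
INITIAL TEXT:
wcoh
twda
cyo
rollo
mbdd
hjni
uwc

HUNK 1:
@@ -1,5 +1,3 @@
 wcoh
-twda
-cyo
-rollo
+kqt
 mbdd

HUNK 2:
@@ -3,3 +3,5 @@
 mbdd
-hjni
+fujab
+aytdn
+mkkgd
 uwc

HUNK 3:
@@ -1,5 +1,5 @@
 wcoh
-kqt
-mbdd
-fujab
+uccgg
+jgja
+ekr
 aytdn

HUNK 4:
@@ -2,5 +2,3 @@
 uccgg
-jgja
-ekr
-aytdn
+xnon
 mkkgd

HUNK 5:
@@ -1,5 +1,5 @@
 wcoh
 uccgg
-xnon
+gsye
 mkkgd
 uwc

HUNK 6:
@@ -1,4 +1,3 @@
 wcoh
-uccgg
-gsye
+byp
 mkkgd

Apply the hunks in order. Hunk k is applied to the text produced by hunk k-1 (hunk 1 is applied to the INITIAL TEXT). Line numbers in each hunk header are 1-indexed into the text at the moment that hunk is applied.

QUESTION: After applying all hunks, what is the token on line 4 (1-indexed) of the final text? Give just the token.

Hunk 1: at line 1 remove [twda,cyo,rollo] add [kqt] -> 5 lines: wcoh kqt mbdd hjni uwc
Hunk 2: at line 3 remove [hjni] add [fujab,aytdn,mkkgd] -> 7 lines: wcoh kqt mbdd fujab aytdn mkkgd uwc
Hunk 3: at line 1 remove [kqt,mbdd,fujab] add [uccgg,jgja,ekr] -> 7 lines: wcoh uccgg jgja ekr aytdn mkkgd uwc
Hunk 4: at line 2 remove [jgja,ekr,aytdn] add [xnon] -> 5 lines: wcoh uccgg xnon mkkgd uwc
Hunk 5: at line 1 remove [xnon] add [gsye] -> 5 lines: wcoh uccgg gsye mkkgd uwc
Hunk 6: at line 1 remove [uccgg,gsye] add [byp] -> 4 lines: wcoh byp mkkgd uwc
Final line 4: uwc

Answer: uwc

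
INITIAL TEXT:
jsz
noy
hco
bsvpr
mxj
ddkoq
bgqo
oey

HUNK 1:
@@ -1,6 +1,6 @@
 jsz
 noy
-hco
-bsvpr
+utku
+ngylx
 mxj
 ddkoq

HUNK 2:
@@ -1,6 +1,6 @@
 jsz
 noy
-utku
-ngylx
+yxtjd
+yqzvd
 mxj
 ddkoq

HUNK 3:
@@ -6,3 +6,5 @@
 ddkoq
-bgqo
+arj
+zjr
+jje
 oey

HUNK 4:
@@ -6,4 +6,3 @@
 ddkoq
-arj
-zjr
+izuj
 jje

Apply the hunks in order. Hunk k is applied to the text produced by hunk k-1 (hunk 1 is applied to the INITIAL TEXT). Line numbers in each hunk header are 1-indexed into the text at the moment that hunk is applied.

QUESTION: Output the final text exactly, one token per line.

Hunk 1: at line 1 remove [hco,bsvpr] add [utku,ngylx] -> 8 lines: jsz noy utku ngylx mxj ddkoq bgqo oey
Hunk 2: at line 1 remove [utku,ngylx] add [yxtjd,yqzvd] -> 8 lines: jsz noy yxtjd yqzvd mxj ddkoq bgqo oey
Hunk 3: at line 6 remove [bgqo] add [arj,zjr,jje] -> 10 lines: jsz noy yxtjd yqzvd mxj ddkoq arj zjr jje oey
Hunk 4: at line 6 remove [arj,zjr] add [izuj] -> 9 lines: jsz noy yxtjd yqzvd mxj ddkoq izuj jje oey

Answer: jsz
noy
yxtjd
yqzvd
mxj
ddkoq
izuj
jje
oey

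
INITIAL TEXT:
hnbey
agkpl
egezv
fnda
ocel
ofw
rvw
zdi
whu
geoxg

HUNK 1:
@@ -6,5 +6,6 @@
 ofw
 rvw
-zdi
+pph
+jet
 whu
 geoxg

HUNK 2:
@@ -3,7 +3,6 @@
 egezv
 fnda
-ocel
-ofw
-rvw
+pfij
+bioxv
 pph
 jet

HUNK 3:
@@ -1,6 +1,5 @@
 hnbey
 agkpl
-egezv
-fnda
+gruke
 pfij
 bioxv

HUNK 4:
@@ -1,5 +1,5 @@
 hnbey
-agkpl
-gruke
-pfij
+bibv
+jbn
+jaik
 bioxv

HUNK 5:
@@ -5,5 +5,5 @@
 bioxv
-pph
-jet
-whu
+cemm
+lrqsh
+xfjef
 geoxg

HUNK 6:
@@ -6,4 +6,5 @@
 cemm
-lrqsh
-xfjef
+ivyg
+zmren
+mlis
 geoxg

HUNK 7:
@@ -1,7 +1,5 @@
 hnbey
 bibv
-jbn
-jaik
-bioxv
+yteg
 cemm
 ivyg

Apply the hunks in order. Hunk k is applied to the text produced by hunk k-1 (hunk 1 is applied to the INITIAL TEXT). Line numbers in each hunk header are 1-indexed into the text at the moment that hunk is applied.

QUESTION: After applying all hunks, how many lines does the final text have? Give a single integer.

Answer: 8

Derivation:
Hunk 1: at line 6 remove [zdi] add [pph,jet] -> 11 lines: hnbey agkpl egezv fnda ocel ofw rvw pph jet whu geoxg
Hunk 2: at line 3 remove [ocel,ofw,rvw] add [pfij,bioxv] -> 10 lines: hnbey agkpl egezv fnda pfij bioxv pph jet whu geoxg
Hunk 3: at line 1 remove [egezv,fnda] add [gruke] -> 9 lines: hnbey agkpl gruke pfij bioxv pph jet whu geoxg
Hunk 4: at line 1 remove [agkpl,gruke,pfij] add [bibv,jbn,jaik] -> 9 lines: hnbey bibv jbn jaik bioxv pph jet whu geoxg
Hunk 5: at line 5 remove [pph,jet,whu] add [cemm,lrqsh,xfjef] -> 9 lines: hnbey bibv jbn jaik bioxv cemm lrqsh xfjef geoxg
Hunk 6: at line 6 remove [lrqsh,xfjef] add [ivyg,zmren,mlis] -> 10 lines: hnbey bibv jbn jaik bioxv cemm ivyg zmren mlis geoxg
Hunk 7: at line 1 remove [jbn,jaik,bioxv] add [yteg] -> 8 lines: hnbey bibv yteg cemm ivyg zmren mlis geoxg
Final line count: 8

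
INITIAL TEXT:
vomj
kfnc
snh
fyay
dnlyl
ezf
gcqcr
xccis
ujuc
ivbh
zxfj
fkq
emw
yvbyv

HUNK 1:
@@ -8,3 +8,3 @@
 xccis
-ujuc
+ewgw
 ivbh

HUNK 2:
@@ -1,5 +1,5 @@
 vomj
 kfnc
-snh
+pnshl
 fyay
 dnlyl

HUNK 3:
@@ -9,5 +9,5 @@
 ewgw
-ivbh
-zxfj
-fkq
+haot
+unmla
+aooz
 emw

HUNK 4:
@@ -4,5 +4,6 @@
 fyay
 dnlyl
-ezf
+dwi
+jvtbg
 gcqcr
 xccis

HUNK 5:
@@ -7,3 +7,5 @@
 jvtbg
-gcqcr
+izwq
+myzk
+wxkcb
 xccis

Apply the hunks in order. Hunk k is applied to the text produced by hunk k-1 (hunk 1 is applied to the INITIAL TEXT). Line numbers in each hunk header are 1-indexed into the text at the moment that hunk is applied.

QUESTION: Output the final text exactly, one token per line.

Hunk 1: at line 8 remove [ujuc] add [ewgw] -> 14 lines: vomj kfnc snh fyay dnlyl ezf gcqcr xccis ewgw ivbh zxfj fkq emw yvbyv
Hunk 2: at line 1 remove [snh] add [pnshl] -> 14 lines: vomj kfnc pnshl fyay dnlyl ezf gcqcr xccis ewgw ivbh zxfj fkq emw yvbyv
Hunk 3: at line 9 remove [ivbh,zxfj,fkq] add [haot,unmla,aooz] -> 14 lines: vomj kfnc pnshl fyay dnlyl ezf gcqcr xccis ewgw haot unmla aooz emw yvbyv
Hunk 4: at line 4 remove [ezf] add [dwi,jvtbg] -> 15 lines: vomj kfnc pnshl fyay dnlyl dwi jvtbg gcqcr xccis ewgw haot unmla aooz emw yvbyv
Hunk 5: at line 7 remove [gcqcr] add [izwq,myzk,wxkcb] -> 17 lines: vomj kfnc pnshl fyay dnlyl dwi jvtbg izwq myzk wxkcb xccis ewgw haot unmla aooz emw yvbyv

Answer: vomj
kfnc
pnshl
fyay
dnlyl
dwi
jvtbg
izwq
myzk
wxkcb
xccis
ewgw
haot
unmla
aooz
emw
yvbyv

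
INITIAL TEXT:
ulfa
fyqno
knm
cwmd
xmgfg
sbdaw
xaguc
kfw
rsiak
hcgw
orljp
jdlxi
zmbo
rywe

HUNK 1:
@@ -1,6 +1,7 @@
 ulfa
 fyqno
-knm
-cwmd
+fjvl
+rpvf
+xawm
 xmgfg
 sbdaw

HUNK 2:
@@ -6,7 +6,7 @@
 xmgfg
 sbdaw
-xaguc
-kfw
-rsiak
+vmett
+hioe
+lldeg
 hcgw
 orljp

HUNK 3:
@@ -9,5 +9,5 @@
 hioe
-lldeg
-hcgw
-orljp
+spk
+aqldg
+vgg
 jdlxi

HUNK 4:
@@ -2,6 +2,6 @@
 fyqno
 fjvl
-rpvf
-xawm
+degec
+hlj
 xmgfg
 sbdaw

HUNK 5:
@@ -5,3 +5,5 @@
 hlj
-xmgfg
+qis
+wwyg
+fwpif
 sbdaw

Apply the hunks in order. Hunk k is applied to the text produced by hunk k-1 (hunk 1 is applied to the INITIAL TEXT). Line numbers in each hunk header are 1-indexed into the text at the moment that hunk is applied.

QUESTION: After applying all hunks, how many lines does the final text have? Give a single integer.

Hunk 1: at line 1 remove [knm,cwmd] add [fjvl,rpvf,xawm] -> 15 lines: ulfa fyqno fjvl rpvf xawm xmgfg sbdaw xaguc kfw rsiak hcgw orljp jdlxi zmbo rywe
Hunk 2: at line 6 remove [xaguc,kfw,rsiak] add [vmett,hioe,lldeg] -> 15 lines: ulfa fyqno fjvl rpvf xawm xmgfg sbdaw vmett hioe lldeg hcgw orljp jdlxi zmbo rywe
Hunk 3: at line 9 remove [lldeg,hcgw,orljp] add [spk,aqldg,vgg] -> 15 lines: ulfa fyqno fjvl rpvf xawm xmgfg sbdaw vmett hioe spk aqldg vgg jdlxi zmbo rywe
Hunk 4: at line 2 remove [rpvf,xawm] add [degec,hlj] -> 15 lines: ulfa fyqno fjvl degec hlj xmgfg sbdaw vmett hioe spk aqldg vgg jdlxi zmbo rywe
Hunk 5: at line 5 remove [xmgfg] add [qis,wwyg,fwpif] -> 17 lines: ulfa fyqno fjvl degec hlj qis wwyg fwpif sbdaw vmett hioe spk aqldg vgg jdlxi zmbo rywe
Final line count: 17

Answer: 17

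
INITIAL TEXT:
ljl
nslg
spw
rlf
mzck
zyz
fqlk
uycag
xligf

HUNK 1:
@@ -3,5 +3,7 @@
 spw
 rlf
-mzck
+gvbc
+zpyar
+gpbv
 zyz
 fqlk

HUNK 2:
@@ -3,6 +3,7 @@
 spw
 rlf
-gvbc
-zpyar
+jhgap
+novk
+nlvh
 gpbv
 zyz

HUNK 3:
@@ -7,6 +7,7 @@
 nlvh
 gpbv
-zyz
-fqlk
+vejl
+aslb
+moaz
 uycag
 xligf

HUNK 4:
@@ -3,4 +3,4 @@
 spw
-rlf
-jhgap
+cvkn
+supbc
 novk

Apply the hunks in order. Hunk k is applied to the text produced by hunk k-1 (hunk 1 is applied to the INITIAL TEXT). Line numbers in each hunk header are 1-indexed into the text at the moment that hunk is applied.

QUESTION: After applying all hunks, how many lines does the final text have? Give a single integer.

Hunk 1: at line 3 remove [mzck] add [gvbc,zpyar,gpbv] -> 11 lines: ljl nslg spw rlf gvbc zpyar gpbv zyz fqlk uycag xligf
Hunk 2: at line 3 remove [gvbc,zpyar] add [jhgap,novk,nlvh] -> 12 lines: ljl nslg spw rlf jhgap novk nlvh gpbv zyz fqlk uycag xligf
Hunk 3: at line 7 remove [zyz,fqlk] add [vejl,aslb,moaz] -> 13 lines: ljl nslg spw rlf jhgap novk nlvh gpbv vejl aslb moaz uycag xligf
Hunk 4: at line 3 remove [rlf,jhgap] add [cvkn,supbc] -> 13 lines: ljl nslg spw cvkn supbc novk nlvh gpbv vejl aslb moaz uycag xligf
Final line count: 13

Answer: 13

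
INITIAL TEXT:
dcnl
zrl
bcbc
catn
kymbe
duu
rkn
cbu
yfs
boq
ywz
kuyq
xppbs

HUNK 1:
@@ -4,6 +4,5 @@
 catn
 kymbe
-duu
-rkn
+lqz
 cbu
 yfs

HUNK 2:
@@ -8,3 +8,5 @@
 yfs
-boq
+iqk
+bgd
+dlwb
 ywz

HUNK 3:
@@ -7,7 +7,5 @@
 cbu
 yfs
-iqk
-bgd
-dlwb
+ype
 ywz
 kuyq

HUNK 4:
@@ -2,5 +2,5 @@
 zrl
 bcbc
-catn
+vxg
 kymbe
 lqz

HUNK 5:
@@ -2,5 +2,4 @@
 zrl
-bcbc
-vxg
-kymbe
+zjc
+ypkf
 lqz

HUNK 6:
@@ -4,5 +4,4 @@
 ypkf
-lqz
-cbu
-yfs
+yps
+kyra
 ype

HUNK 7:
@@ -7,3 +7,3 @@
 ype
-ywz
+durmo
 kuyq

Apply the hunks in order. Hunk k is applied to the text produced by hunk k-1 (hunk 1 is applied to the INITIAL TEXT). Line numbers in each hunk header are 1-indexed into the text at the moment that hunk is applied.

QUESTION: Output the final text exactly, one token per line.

Answer: dcnl
zrl
zjc
ypkf
yps
kyra
ype
durmo
kuyq
xppbs

Derivation:
Hunk 1: at line 4 remove [duu,rkn] add [lqz] -> 12 lines: dcnl zrl bcbc catn kymbe lqz cbu yfs boq ywz kuyq xppbs
Hunk 2: at line 8 remove [boq] add [iqk,bgd,dlwb] -> 14 lines: dcnl zrl bcbc catn kymbe lqz cbu yfs iqk bgd dlwb ywz kuyq xppbs
Hunk 3: at line 7 remove [iqk,bgd,dlwb] add [ype] -> 12 lines: dcnl zrl bcbc catn kymbe lqz cbu yfs ype ywz kuyq xppbs
Hunk 4: at line 2 remove [catn] add [vxg] -> 12 lines: dcnl zrl bcbc vxg kymbe lqz cbu yfs ype ywz kuyq xppbs
Hunk 5: at line 2 remove [bcbc,vxg,kymbe] add [zjc,ypkf] -> 11 lines: dcnl zrl zjc ypkf lqz cbu yfs ype ywz kuyq xppbs
Hunk 6: at line 4 remove [lqz,cbu,yfs] add [yps,kyra] -> 10 lines: dcnl zrl zjc ypkf yps kyra ype ywz kuyq xppbs
Hunk 7: at line 7 remove [ywz] add [durmo] -> 10 lines: dcnl zrl zjc ypkf yps kyra ype durmo kuyq xppbs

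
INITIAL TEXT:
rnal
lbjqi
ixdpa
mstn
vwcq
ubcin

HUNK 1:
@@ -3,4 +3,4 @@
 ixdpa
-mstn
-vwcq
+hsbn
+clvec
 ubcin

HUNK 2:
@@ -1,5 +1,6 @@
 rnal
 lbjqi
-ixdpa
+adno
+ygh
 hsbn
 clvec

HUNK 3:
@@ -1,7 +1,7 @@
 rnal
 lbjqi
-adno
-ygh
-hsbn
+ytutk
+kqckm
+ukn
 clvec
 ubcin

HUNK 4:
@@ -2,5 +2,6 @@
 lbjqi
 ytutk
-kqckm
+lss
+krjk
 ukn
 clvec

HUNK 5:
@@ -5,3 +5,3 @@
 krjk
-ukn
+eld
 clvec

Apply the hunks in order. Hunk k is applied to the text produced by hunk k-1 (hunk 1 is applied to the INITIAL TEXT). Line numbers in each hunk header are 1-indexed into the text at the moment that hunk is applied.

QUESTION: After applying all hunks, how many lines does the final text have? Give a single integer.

Answer: 8

Derivation:
Hunk 1: at line 3 remove [mstn,vwcq] add [hsbn,clvec] -> 6 lines: rnal lbjqi ixdpa hsbn clvec ubcin
Hunk 2: at line 1 remove [ixdpa] add [adno,ygh] -> 7 lines: rnal lbjqi adno ygh hsbn clvec ubcin
Hunk 3: at line 1 remove [adno,ygh,hsbn] add [ytutk,kqckm,ukn] -> 7 lines: rnal lbjqi ytutk kqckm ukn clvec ubcin
Hunk 4: at line 2 remove [kqckm] add [lss,krjk] -> 8 lines: rnal lbjqi ytutk lss krjk ukn clvec ubcin
Hunk 5: at line 5 remove [ukn] add [eld] -> 8 lines: rnal lbjqi ytutk lss krjk eld clvec ubcin
Final line count: 8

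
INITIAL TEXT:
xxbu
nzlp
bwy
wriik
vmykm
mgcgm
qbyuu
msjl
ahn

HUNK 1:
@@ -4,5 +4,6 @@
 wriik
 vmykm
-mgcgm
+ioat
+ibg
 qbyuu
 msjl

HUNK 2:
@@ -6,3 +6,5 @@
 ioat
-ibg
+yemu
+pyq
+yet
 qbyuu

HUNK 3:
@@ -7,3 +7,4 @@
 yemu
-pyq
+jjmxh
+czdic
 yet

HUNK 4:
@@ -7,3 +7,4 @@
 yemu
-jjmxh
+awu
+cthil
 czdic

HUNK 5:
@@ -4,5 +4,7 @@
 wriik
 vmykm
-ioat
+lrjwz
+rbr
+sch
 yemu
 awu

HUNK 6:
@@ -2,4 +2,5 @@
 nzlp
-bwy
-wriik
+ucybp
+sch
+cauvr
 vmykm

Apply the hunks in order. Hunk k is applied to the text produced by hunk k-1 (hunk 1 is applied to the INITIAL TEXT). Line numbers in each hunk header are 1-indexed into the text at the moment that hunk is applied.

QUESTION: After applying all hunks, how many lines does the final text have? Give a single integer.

Answer: 17

Derivation:
Hunk 1: at line 4 remove [mgcgm] add [ioat,ibg] -> 10 lines: xxbu nzlp bwy wriik vmykm ioat ibg qbyuu msjl ahn
Hunk 2: at line 6 remove [ibg] add [yemu,pyq,yet] -> 12 lines: xxbu nzlp bwy wriik vmykm ioat yemu pyq yet qbyuu msjl ahn
Hunk 3: at line 7 remove [pyq] add [jjmxh,czdic] -> 13 lines: xxbu nzlp bwy wriik vmykm ioat yemu jjmxh czdic yet qbyuu msjl ahn
Hunk 4: at line 7 remove [jjmxh] add [awu,cthil] -> 14 lines: xxbu nzlp bwy wriik vmykm ioat yemu awu cthil czdic yet qbyuu msjl ahn
Hunk 5: at line 4 remove [ioat] add [lrjwz,rbr,sch] -> 16 lines: xxbu nzlp bwy wriik vmykm lrjwz rbr sch yemu awu cthil czdic yet qbyuu msjl ahn
Hunk 6: at line 2 remove [bwy,wriik] add [ucybp,sch,cauvr] -> 17 lines: xxbu nzlp ucybp sch cauvr vmykm lrjwz rbr sch yemu awu cthil czdic yet qbyuu msjl ahn
Final line count: 17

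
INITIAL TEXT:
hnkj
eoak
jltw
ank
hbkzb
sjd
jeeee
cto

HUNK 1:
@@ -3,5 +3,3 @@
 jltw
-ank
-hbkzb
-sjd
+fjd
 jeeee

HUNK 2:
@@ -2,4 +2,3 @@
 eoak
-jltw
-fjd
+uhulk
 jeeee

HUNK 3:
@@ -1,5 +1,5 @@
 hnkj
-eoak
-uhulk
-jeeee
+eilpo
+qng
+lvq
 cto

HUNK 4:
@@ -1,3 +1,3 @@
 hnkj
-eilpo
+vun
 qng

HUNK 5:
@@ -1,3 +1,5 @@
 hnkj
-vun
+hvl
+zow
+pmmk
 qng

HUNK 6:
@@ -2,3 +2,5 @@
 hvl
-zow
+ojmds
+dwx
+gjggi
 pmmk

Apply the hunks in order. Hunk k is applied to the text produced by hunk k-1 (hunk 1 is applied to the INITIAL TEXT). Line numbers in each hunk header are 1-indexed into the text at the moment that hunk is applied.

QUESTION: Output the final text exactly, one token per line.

Hunk 1: at line 3 remove [ank,hbkzb,sjd] add [fjd] -> 6 lines: hnkj eoak jltw fjd jeeee cto
Hunk 2: at line 2 remove [jltw,fjd] add [uhulk] -> 5 lines: hnkj eoak uhulk jeeee cto
Hunk 3: at line 1 remove [eoak,uhulk,jeeee] add [eilpo,qng,lvq] -> 5 lines: hnkj eilpo qng lvq cto
Hunk 4: at line 1 remove [eilpo] add [vun] -> 5 lines: hnkj vun qng lvq cto
Hunk 5: at line 1 remove [vun] add [hvl,zow,pmmk] -> 7 lines: hnkj hvl zow pmmk qng lvq cto
Hunk 6: at line 2 remove [zow] add [ojmds,dwx,gjggi] -> 9 lines: hnkj hvl ojmds dwx gjggi pmmk qng lvq cto

Answer: hnkj
hvl
ojmds
dwx
gjggi
pmmk
qng
lvq
cto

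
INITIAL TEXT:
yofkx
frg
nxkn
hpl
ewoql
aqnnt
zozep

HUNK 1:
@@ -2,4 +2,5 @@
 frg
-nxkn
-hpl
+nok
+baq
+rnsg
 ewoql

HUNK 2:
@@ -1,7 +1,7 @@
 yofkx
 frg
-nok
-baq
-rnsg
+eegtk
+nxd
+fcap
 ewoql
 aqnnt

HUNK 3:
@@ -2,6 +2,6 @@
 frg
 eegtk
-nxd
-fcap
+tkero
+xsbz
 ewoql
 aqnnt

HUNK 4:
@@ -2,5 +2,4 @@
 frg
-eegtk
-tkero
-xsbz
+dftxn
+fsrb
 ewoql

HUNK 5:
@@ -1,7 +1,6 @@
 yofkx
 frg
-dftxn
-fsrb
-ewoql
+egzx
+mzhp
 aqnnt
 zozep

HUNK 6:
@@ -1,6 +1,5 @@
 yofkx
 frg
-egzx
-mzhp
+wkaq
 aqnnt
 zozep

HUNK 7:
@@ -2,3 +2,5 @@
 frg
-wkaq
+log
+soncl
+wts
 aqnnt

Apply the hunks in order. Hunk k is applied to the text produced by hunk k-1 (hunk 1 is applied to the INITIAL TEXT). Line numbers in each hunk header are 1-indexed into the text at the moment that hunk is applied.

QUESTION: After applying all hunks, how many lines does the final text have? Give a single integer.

Answer: 7

Derivation:
Hunk 1: at line 2 remove [nxkn,hpl] add [nok,baq,rnsg] -> 8 lines: yofkx frg nok baq rnsg ewoql aqnnt zozep
Hunk 2: at line 1 remove [nok,baq,rnsg] add [eegtk,nxd,fcap] -> 8 lines: yofkx frg eegtk nxd fcap ewoql aqnnt zozep
Hunk 3: at line 2 remove [nxd,fcap] add [tkero,xsbz] -> 8 lines: yofkx frg eegtk tkero xsbz ewoql aqnnt zozep
Hunk 4: at line 2 remove [eegtk,tkero,xsbz] add [dftxn,fsrb] -> 7 lines: yofkx frg dftxn fsrb ewoql aqnnt zozep
Hunk 5: at line 1 remove [dftxn,fsrb,ewoql] add [egzx,mzhp] -> 6 lines: yofkx frg egzx mzhp aqnnt zozep
Hunk 6: at line 1 remove [egzx,mzhp] add [wkaq] -> 5 lines: yofkx frg wkaq aqnnt zozep
Hunk 7: at line 2 remove [wkaq] add [log,soncl,wts] -> 7 lines: yofkx frg log soncl wts aqnnt zozep
Final line count: 7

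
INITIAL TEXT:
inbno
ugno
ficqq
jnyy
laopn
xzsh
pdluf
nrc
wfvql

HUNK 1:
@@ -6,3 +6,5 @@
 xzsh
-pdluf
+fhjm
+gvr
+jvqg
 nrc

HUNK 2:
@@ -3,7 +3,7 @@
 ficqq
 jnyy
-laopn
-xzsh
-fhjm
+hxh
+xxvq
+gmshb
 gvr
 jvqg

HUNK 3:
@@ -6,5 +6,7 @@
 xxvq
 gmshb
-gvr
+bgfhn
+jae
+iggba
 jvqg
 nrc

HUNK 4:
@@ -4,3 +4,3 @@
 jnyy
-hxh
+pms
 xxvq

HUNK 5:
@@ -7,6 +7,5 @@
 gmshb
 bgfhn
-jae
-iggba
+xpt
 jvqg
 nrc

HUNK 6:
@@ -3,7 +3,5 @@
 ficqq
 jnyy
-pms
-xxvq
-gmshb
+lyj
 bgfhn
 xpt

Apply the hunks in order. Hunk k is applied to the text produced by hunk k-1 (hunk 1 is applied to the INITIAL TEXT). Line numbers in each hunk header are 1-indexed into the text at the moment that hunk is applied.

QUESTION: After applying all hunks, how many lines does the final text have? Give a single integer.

Answer: 10

Derivation:
Hunk 1: at line 6 remove [pdluf] add [fhjm,gvr,jvqg] -> 11 lines: inbno ugno ficqq jnyy laopn xzsh fhjm gvr jvqg nrc wfvql
Hunk 2: at line 3 remove [laopn,xzsh,fhjm] add [hxh,xxvq,gmshb] -> 11 lines: inbno ugno ficqq jnyy hxh xxvq gmshb gvr jvqg nrc wfvql
Hunk 3: at line 6 remove [gvr] add [bgfhn,jae,iggba] -> 13 lines: inbno ugno ficqq jnyy hxh xxvq gmshb bgfhn jae iggba jvqg nrc wfvql
Hunk 4: at line 4 remove [hxh] add [pms] -> 13 lines: inbno ugno ficqq jnyy pms xxvq gmshb bgfhn jae iggba jvqg nrc wfvql
Hunk 5: at line 7 remove [jae,iggba] add [xpt] -> 12 lines: inbno ugno ficqq jnyy pms xxvq gmshb bgfhn xpt jvqg nrc wfvql
Hunk 6: at line 3 remove [pms,xxvq,gmshb] add [lyj] -> 10 lines: inbno ugno ficqq jnyy lyj bgfhn xpt jvqg nrc wfvql
Final line count: 10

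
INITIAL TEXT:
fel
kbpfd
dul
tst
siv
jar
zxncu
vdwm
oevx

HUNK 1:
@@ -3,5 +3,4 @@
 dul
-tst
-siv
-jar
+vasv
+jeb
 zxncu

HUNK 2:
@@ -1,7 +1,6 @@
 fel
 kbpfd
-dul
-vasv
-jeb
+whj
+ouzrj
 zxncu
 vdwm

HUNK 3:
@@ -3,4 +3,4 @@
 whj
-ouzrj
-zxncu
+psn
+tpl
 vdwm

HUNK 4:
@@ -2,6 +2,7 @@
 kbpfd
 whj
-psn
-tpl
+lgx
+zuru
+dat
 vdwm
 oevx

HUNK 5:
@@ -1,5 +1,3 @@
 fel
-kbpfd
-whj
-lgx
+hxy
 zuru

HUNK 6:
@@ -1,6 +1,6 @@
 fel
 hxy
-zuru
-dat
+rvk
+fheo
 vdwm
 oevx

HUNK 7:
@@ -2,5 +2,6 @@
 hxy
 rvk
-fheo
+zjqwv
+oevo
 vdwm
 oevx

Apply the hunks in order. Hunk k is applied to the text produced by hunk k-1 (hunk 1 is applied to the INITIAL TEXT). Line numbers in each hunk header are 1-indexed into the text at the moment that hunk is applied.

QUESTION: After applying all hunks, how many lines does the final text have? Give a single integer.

Hunk 1: at line 3 remove [tst,siv,jar] add [vasv,jeb] -> 8 lines: fel kbpfd dul vasv jeb zxncu vdwm oevx
Hunk 2: at line 1 remove [dul,vasv,jeb] add [whj,ouzrj] -> 7 lines: fel kbpfd whj ouzrj zxncu vdwm oevx
Hunk 3: at line 3 remove [ouzrj,zxncu] add [psn,tpl] -> 7 lines: fel kbpfd whj psn tpl vdwm oevx
Hunk 4: at line 2 remove [psn,tpl] add [lgx,zuru,dat] -> 8 lines: fel kbpfd whj lgx zuru dat vdwm oevx
Hunk 5: at line 1 remove [kbpfd,whj,lgx] add [hxy] -> 6 lines: fel hxy zuru dat vdwm oevx
Hunk 6: at line 1 remove [zuru,dat] add [rvk,fheo] -> 6 lines: fel hxy rvk fheo vdwm oevx
Hunk 7: at line 2 remove [fheo] add [zjqwv,oevo] -> 7 lines: fel hxy rvk zjqwv oevo vdwm oevx
Final line count: 7

Answer: 7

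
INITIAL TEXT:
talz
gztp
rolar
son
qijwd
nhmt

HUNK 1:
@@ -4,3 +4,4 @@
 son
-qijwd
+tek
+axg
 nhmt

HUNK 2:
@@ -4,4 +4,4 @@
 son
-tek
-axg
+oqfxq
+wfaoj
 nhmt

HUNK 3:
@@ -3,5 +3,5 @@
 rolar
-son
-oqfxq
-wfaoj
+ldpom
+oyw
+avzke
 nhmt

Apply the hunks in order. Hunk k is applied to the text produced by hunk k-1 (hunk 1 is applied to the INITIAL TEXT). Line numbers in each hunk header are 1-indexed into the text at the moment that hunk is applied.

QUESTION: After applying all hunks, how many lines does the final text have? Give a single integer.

Answer: 7

Derivation:
Hunk 1: at line 4 remove [qijwd] add [tek,axg] -> 7 lines: talz gztp rolar son tek axg nhmt
Hunk 2: at line 4 remove [tek,axg] add [oqfxq,wfaoj] -> 7 lines: talz gztp rolar son oqfxq wfaoj nhmt
Hunk 3: at line 3 remove [son,oqfxq,wfaoj] add [ldpom,oyw,avzke] -> 7 lines: talz gztp rolar ldpom oyw avzke nhmt
Final line count: 7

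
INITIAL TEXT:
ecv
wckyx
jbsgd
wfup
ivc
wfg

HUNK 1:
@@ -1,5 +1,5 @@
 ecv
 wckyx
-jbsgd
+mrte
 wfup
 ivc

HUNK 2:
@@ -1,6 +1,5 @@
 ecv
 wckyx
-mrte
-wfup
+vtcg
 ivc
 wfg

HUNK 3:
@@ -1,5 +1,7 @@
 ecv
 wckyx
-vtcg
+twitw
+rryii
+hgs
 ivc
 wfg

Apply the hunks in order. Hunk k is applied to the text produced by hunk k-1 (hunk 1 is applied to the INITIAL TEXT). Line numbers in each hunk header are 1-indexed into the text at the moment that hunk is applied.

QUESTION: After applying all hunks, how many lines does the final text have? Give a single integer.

Answer: 7

Derivation:
Hunk 1: at line 1 remove [jbsgd] add [mrte] -> 6 lines: ecv wckyx mrte wfup ivc wfg
Hunk 2: at line 1 remove [mrte,wfup] add [vtcg] -> 5 lines: ecv wckyx vtcg ivc wfg
Hunk 3: at line 1 remove [vtcg] add [twitw,rryii,hgs] -> 7 lines: ecv wckyx twitw rryii hgs ivc wfg
Final line count: 7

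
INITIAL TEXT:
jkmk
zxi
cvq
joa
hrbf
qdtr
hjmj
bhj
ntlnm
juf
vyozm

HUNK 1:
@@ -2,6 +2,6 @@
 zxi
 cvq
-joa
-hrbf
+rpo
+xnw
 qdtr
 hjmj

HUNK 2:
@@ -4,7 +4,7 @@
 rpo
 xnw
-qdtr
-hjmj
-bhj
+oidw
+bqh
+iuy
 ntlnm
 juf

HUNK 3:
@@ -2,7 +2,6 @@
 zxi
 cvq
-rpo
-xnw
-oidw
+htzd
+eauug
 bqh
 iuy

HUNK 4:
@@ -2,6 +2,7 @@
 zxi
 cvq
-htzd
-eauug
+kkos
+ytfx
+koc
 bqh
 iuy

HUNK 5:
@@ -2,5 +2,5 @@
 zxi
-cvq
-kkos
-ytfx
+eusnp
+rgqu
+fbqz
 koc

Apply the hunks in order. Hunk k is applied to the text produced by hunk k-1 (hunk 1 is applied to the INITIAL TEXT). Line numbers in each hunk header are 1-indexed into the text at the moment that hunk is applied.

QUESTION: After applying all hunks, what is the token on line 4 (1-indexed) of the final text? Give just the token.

Hunk 1: at line 2 remove [joa,hrbf] add [rpo,xnw] -> 11 lines: jkmk zxi cvq rpo xnw qdtr hjmj bhj ntlnm juf vyozm
Hunk 2: at line 4 remove [qdtr,hjmj,bhj] add [oidw,bqh,iuy] -> 11 lines: jkmk zxi cvq rpo xnw oidw bqh iuy ntlnm juf vyozm
Hunk 3: at line 2 remove [rpo,xnw,oidw] add [htzd,eauug] -> 10 lines: jkmk zxi cvq htzd eauug bqh iuy ntlnm juf vyozm
Hunk 4: at line 2 remove [htzd,eauug] add [kkos,ytfx,koc] -> 11 lines: jkmk zxi cvq kkos ytfx koc bqh iuy ntlnm juf vyozm
Hunk 5: at line 2 remove [cvq,kkos,ytfx] add [eusnp,rgqu,fbqz] -> 11 lines: jkmk zxi eusnp rgqu fbqz koc bqh iuy ntlnm juf vyozm
Final line 4: rgqu

Answer: rgqu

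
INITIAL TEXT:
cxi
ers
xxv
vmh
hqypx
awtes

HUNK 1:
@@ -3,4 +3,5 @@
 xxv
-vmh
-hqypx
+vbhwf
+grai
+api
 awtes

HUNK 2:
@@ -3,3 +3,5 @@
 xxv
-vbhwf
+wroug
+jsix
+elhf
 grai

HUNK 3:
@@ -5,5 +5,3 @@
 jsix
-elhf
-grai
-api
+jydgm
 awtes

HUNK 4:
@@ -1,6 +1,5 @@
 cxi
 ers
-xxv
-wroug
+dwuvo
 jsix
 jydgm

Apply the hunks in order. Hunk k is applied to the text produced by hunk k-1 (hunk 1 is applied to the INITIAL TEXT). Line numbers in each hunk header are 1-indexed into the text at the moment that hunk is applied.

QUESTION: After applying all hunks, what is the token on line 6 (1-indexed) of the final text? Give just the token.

Hunk 1: at line 3 remove [vmh,hqypx] add [vbhwf,grai,api] -> 7 lines: cxi ers xxv vbhwf grai api awtes
Hunk 2: at line 3 remove [vbhwf] add [wroug,jsix,elhf] -> 9 lines: cxi ers xxv wroug jsix elhf grai api awtes
Hunk 3: at line 5 remove [elhf,grai,api] add [jydgm] -> 7 lines: cxi ers xxv wroug jsix jydgm awtes
Hunk 4: at line 1 remove [xxv,wroug] add [dwuvo] -> 6 lines: cxi ers dwuvo jsix jydgm awtes
Final line 6: awtes

Answer: awtes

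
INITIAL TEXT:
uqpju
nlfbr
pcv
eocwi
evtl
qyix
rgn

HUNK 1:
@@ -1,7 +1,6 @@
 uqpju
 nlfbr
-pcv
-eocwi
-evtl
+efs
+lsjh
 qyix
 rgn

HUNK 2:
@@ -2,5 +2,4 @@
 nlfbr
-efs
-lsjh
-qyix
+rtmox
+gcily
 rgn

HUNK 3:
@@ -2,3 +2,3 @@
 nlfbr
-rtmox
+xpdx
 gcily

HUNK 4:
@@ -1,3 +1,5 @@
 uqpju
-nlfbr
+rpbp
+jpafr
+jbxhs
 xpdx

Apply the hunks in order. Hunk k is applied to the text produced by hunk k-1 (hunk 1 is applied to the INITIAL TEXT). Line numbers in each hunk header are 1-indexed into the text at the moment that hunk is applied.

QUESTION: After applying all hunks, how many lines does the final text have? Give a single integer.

Hunk 1: at line 1 remove [pcv,eocwi,evtl] add [efs,lsjh] -> 6 lines: uqpju nlfbr efs lsjh qyix rgn
Hunk 2: at line 2 remove [efs,lsjh,qyix] add [rtmox,gcily] -> 5 lines: uqpju nlfbr rtmox gcily rgn
Hunk 3: at line 2 remove [rtmox] add [xpdx] -> 5 lines: uqpju nlfbr xpdx gcily rgn
Hunk 4: at line 1 remove [nlfbr] add [rpbp,jpafr,jbxhs] -> 7 lines: uqpju rpbp jpafr jbxhs xpdx gcily rgn
Final line count: 7

Answer: 7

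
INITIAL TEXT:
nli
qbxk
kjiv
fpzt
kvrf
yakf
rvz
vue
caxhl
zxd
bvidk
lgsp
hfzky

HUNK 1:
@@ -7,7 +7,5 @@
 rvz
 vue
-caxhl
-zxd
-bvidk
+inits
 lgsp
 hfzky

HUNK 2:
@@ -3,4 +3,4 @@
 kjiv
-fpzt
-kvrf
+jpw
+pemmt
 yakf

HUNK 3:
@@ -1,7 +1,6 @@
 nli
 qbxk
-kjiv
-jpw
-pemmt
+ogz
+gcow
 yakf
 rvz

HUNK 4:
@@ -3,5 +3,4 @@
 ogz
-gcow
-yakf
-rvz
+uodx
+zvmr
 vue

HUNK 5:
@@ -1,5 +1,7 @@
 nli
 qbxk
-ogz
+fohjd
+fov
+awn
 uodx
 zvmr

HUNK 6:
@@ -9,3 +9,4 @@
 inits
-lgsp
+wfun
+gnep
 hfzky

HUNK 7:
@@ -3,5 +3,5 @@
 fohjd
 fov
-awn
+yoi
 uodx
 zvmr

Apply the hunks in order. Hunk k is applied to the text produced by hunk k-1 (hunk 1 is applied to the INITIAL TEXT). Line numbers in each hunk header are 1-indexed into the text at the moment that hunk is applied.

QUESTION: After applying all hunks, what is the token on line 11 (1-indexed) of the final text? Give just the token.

Hunk 1: at line 7 remove [caxhl,zxd,bvidk] add [inits] -> 11 lines: nli qbxk kjiv fpzt kvrf yakf rvz vue inits lgsp hfzky
Hunk 2: at line 3 remove [fpzt,kvrf] add [jpw,pemmt] -> 11 lines: nli qbxk kjiv jpw pemmt yakf rvz vue inits lgsp hfzky
Hunk 3: at line 1 remove [kjiv,jpw,pemmt] add [ogz,gcow] -> 10 lines: nli qbxk ogz gcow yakf rvz vue inits lgsp hfzky
Hunk 4: at line 3 remove [gcow,yakf,rvz] add [uodx,zvmr] -> 9 lines: nli qbxk ogz uodx zvmr vue inits lgsp hfzky
Hunk 5: at line 1 remove [ogz] add [fohjd,fov,awn] -> 11 lines: nli qbxk fohjd fov awn uodx zvmr vue inits lgsp hfzky
Hunk 6: at line 9 remove [lgsp] add [wfun,gnep] -> 12 lines: nli qbxk fohjd fov awn uodx zvmr vue inits wfun gnep hfzky
Hunk 7: at line 3 remove [awn] add [yoi] -> 12 lines: nli qbxk fohjd fov yoi uodx zvmr vue inits wfun gnep hfzky
Final line 11: gnep

Answer: gnep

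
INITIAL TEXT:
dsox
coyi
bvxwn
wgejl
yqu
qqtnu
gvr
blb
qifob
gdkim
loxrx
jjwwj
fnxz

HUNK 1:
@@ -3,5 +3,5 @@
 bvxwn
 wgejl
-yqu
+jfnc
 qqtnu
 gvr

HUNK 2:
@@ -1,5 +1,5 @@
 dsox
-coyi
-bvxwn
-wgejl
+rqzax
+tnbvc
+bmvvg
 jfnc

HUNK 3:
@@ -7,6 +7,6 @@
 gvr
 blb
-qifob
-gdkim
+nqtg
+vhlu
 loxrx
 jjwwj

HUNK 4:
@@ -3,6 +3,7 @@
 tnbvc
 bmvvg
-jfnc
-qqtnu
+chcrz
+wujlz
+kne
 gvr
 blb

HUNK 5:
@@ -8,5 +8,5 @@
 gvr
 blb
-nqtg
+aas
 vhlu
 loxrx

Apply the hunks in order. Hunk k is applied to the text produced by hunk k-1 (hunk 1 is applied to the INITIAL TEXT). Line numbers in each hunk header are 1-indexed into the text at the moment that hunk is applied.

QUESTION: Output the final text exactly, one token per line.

Hunk 1: at line 3 remove [yqu] add [jfnc] -> 13 lines: dsox coyi bvxwn wgejl jfnc qqtnu gvr blb qifob gdkim loxrx jjwwj fnxz
Hunk 2: at line 1 remove [coyi,bvxwn,wgejl] add [rqzax,tnbvc,bmvvg] -> 13 lines: dsox rqzax tnbvc bmvvg jfnc qqtnu gvr blb qifob gdkim loxrx jjwwj fnxz
Hunk 3: at line 7 remove [qifob,gdkim] add [nqtg,vhlu] -> 13 lines: dsox rqzax tnbvc bmvvg jfnc qqtnu gvr blb nqtg vhlu loxrx jjwwj fnxz
Hunk 4: at line 3 remove [jfnc,qqtnu] add [chcrz,wujlz,kne] -> 14 lines: dsox rqzax tnbvc bmvvg chcrz wujlz kne gvr blb nqtg vhlu loxrx jjwwj fnxz
Hunk 5: at line 8 remove [nqtg] add [aas] -> 14 lines: dsox rqzax tnbvc bmvvg chcrz wujlz kne gvr blb aas vhlu loxrx jjwwj fnxz

Answer: dsox
rqzax
tnbvc
bmvvg
chcrz
wujlz
kne
gvr
blb
aas
vhlu
loxrx
jjwwj
fnxz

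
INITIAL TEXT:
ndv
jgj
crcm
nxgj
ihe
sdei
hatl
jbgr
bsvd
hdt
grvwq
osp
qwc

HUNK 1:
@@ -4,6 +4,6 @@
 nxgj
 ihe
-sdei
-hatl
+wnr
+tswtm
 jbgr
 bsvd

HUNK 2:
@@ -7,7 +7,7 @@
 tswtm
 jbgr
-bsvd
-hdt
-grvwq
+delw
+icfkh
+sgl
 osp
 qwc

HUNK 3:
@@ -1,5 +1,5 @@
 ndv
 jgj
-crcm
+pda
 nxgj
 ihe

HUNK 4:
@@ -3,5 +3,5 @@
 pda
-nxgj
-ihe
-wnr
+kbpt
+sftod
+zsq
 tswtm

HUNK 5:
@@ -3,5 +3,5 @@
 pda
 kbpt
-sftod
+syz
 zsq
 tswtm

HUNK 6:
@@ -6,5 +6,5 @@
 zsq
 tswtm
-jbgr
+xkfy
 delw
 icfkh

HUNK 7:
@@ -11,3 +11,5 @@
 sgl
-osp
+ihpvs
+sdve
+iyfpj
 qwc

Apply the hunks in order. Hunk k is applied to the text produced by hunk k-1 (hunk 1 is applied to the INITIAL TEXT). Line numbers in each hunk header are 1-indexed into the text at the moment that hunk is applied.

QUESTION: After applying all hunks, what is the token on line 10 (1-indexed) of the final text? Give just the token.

Hunk 1: at line 4 remove [sdei,hatl] add [wnr,tswtm] -> 13 lines: ndv jgj crcm nxgj ihe wnr tswtm jbgr bsvd hdt grvwq osp qwc
Hunk 2: at line 7 remove [bsvd,hdt,grvwq] add [delw,icfkh,sgl] -> 13 lines: ndv jgj crcm nxgj ihe wnr tswtm jbgr delw icfkh sgl osp qwc
Hunk 3: at line 1 remove [crcm] add [pda] -> 13 lines: ndv jgj pda nxgj ihe wnr tswtm jbgr delw icfkh sgl osp qwc
Hunk 4: at line 3 remove [nxgj,ihe,wnr] add [kbpt,sftod,zsq] -> 13 lines: ndv jgj pda kbpt sftod zsq tswtm jbgr delw icfkh sgl osp qwc
Hunk 5: at line 3 remove [sftod] add [syz] -> 13 lines: ndv jgj pda kbpt syz zsq tswtm jbgr delw icfkh sgl osp qwc
Hunk 6: at line 6 remove [jbgr] add [xkfy] -> 13 lines: ndv jgj pda kbpt syz zsq tswtm xkfy delw icfkh sgl osp qwc
Hunk 7: at line 11 remove [osp] add [ihpvs,sdve,iyfpj] -> 15 lines: ndv jgj pda kbpt syz zsq tswtm xkfy delw icfkh sgl ihpvs sdve iyfpj qwc
Final line 10: icfkh

Answer: icfkh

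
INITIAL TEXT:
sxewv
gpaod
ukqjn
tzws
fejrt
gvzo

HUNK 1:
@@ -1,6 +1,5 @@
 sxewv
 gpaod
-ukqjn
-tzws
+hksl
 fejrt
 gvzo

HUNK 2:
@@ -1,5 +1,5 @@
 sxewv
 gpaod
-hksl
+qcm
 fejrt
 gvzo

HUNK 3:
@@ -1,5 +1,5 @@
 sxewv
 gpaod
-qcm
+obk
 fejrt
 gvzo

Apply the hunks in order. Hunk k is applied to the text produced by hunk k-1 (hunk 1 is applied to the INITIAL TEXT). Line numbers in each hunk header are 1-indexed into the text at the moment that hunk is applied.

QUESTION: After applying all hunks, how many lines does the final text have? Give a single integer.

Hunk 1: at line 1 remove [ukqjn,tzws] add [hksl] -> 5 lines: sxewv gpaod hksl fejrt gvzo
Hunk 2: at line 1 remove [hksl] add [qcm] -> 5 lines: sxewv gpaod qcm fejrt gvzo
Hunk 3: at line 1 remove [qcm] add [obk] -> 5 lines: sxewv gpaod obk fejrt gvzo
Final line count: 5

Answer: 5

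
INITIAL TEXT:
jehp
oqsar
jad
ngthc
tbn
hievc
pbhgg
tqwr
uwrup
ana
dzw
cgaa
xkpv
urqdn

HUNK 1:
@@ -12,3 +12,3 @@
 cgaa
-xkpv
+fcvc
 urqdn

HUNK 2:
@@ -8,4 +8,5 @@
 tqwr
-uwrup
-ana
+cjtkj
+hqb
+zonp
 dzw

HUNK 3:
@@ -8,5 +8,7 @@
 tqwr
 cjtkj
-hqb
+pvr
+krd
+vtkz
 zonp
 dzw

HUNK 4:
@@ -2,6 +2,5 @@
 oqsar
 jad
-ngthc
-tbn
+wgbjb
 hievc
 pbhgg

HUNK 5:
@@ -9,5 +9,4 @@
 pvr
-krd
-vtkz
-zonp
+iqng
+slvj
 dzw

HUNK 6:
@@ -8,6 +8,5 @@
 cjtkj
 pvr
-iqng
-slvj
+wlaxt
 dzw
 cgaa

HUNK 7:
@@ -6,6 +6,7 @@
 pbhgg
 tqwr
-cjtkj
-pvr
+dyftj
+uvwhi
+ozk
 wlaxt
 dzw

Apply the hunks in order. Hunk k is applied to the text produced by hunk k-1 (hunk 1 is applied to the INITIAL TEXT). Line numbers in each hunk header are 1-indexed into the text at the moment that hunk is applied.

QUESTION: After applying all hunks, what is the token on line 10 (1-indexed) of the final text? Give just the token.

Hunk 1: at line 12 remove [xkpv] add [fcvc] -> 14 lines: jehp oqsar jad ngthc tbn hievc pbhgg tqwr uwrup ana dzw cgaa fcvc urqdn
Hunk 2: at line 8 remove [uwrup,ana] add [cjtkj,hqb,zonp] -> 15 lines: jehp oqsar jad ngthc tbn hievc pbhgg tqwr cjtkj hqb zonp dzw cgaa fcvc urqdn
Hunk 3: at line 8 remove [hqb] add [pvr,krd,vtkz] -> 17 lines: jehp oqsar jad ngthc tbn hievc pbhgg tqwr cjtkj pvr krd vtkz zonp dzw cgaa fcvc urqdn
Hunk 4: at line 2 remove [ngthc,tbn] add [wgbjb] -> 16 lines: jehp oqsar jad wgbjb hievc pbhgg tqwr cjtkj pvr krd vtkz zonp dzw cgaa fcvc urqdn
Hunk 5: at line 9 remove [krd,vtkz,zonp] add [iqng,slvj] -> 15 lines: jehp oqsar jad wgbjb hievc pbhgg tqwr cjtkj pvr iqng slvj dzw cgaa fcvc urqdn
Hunk 6: at line 8 remove [iqng,slvj] add [wlaxt] -> 14 lines: jehp oqsar jad wgbjb hievc pbhgg tqwr cjtkj pvr wlaxt dzw cgaa fcvc urqdn
Hunk 7: at line 6 remove [cjtkj,pvr] add [dyftj,uvwhi,ozk] -> 15 lines: jehp oqsar jad wgbjb hievc pbhgg tqwr dyftj uvwhi ozk wlaxt dzw cgaa fcvc urqdn
Final line 10: ozk

Answer: ozk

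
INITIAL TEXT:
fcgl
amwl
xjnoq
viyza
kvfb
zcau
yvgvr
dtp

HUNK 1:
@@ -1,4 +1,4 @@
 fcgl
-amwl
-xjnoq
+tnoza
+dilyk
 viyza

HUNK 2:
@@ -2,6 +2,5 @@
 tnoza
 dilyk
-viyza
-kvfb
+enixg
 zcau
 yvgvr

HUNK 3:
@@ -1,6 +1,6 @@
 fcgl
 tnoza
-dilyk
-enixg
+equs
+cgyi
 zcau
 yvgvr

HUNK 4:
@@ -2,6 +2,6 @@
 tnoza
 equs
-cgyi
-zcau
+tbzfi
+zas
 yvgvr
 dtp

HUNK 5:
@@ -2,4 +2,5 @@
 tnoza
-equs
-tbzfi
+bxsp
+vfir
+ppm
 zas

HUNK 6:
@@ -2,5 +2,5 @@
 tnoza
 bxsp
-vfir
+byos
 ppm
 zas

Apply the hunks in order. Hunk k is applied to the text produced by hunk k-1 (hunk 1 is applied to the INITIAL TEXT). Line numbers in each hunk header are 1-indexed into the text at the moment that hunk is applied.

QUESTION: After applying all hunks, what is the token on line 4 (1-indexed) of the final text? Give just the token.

Hunk 1: at line 1 remove [amwl,xjnoq] add [tnoza,dilyk] -> 8 lines: fcgl tnoza dilyk viyza kvfb zcau yvgvr dtp
Hunk 2: at line 2 remove [viyza,kvfb] add [enixg] -> 7 lines: fcgl tnoza dilyk enixg zcau yvgvr dtp
Hunk 3: at line 1 remove [dilyk,enixg] add [equs,cgyi] -> 7 lines: fcgl tnoza equs cgyi zcau yvgvr dtp
Hunk 4: at line 2 remove [cgyi,zcau] add [tbzfi,zas] -> 7 lines: fcgl tnoza equs tbzfi zas yvgvr dtp
Hunk 5: at line 2 remove [equs,tbzfi] add [bxsp,vfir,ppm] -> 8 lines: fcgl tnoza bxsp vfir ppm zas yvgvr dtp
Hunk 6: at line 2 remove [vfir] add [byos] -> 8 lines: fcgl tnoza bxsp byos ppm zas yvgvr dtp
Final line 4: byos

Answer: byos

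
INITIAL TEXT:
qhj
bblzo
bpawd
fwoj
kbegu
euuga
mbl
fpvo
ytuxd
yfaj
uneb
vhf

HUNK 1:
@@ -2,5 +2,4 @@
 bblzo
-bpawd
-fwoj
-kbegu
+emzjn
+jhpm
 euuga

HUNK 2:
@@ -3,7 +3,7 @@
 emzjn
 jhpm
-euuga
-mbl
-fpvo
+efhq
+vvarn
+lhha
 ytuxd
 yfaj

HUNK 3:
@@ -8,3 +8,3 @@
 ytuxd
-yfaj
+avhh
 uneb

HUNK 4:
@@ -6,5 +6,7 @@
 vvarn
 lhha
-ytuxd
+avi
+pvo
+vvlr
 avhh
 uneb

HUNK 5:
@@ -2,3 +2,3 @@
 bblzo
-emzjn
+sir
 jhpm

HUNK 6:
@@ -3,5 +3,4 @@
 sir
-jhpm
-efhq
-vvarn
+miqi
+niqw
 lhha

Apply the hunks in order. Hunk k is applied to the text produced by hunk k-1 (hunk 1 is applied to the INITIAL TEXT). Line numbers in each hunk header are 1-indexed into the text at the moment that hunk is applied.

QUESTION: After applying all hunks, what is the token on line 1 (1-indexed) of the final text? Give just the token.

Hunk 1: at line 2 remove [bpawd,fwoj,kbegu] add [emzjn,jhpm] -> 11 lines: qhj bblzo emzjn jhpm euuga mbl fpvo ytuxd yfaj uneb vhf
Hunk 2: at line 3 remove [euuga,mbl,fpvo] add [efhq,vvarn,lhha] -> 11 lines: qhj bblzo emzjn jhpm efhq vvarn lhha ytuxd yfaj uneb vhf
Hunk 3: at line 8 remove [yfaj] add [avhh] -> 11 lines: qhj bblzo emzjn jhpm efhq vvarn lhha ytuxd avhh uneb vhf
Hunk 4: at line 6 remove [ytuxd] add [avi,pvo,vvlr] -> 13 lines: qhj bblzo emzjn jhpm efhq vvarn lhha avi pvo vvlr avhh uneb vhf
Hunk 5: at line 2 remove [emzjn] add [sir] -> 13 lines: qhj bblzo sir jhpm efhq vvarn lhha avi pvo vvlr avhh uneb vhf
Hunk 6: at line 3 remove [jhpm,efhq,vvarn] add [miqi,niqw] -> 12 lines: qhj bblzo sir miqi niqw lhha avi pvo vvlr avhh uneb vhf
Final line 1: qhj

Answer: qhj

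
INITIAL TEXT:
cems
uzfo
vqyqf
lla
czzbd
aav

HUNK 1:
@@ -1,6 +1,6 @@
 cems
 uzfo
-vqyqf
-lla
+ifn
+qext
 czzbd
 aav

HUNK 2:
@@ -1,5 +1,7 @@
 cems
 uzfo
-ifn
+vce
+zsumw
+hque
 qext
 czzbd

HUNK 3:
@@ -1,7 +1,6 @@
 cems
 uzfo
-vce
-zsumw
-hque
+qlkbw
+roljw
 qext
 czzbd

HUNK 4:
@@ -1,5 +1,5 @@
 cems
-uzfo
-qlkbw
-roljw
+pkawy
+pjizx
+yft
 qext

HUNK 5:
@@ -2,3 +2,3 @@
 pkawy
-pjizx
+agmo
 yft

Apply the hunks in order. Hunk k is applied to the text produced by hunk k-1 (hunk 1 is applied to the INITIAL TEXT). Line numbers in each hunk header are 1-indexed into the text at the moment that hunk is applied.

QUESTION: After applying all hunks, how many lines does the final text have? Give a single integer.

Answer: 7

Derivation:
Hunk 1: at line 1 remove [vqyqf,lla] add [ifn,qext] -> 6 lines: cems uzfo ifn qext czzbd aav
Hunk 2: at line 1 remove [ifn] add [vce,zsumw,hque] -> 8 lines: cems uzfo vce zsumw hque qext czzbd aav
Hunk 3: at line 1 remove [vce,zsumw,hque] add [qlkbw,roljw] -> 7 lines: cems uzfo qlkbw roljw qext czzbd aav
Hunk 4: at line 1 remove [uzfo,qlkbw,roljw] add [pkawy,pjizx,yft] -> 7 lines: cems pkawy pjizx yft qext czzbd aav
Hunk 5: at line 2 remove [pjizx] add [agmo] -> 7 lines: cems pkawy agmo yft qext czzbd aav
Final line count: 7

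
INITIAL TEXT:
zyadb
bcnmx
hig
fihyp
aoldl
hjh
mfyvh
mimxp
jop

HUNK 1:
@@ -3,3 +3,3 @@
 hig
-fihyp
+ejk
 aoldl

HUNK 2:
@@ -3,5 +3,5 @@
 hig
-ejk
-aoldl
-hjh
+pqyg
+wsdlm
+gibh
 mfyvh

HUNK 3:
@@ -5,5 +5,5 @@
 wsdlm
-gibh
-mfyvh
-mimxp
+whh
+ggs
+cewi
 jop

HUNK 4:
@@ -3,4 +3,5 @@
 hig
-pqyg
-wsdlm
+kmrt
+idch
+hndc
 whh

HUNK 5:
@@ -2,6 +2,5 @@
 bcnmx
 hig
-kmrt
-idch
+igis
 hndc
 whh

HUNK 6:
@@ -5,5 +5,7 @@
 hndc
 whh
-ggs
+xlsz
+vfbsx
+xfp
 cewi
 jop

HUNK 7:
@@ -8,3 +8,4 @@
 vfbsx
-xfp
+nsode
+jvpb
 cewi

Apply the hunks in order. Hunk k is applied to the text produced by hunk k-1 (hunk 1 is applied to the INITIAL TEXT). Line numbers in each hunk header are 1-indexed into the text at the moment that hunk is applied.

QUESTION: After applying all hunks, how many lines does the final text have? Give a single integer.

Hunk 1: at line 3 remove [fihyp] add [ejk] -> 9 lines: zyadb bcnmx hig ejk aoldl hjh mfyvh mimxp jop
Hunk 2: at line 3 remove [ejk,aoldl,hjh] add [pqyg,wsdlm,gibh] -> 9 lines: zyadb bcnmx hig pqyg wsdlm gibh mfyvh mimxp jop
Hunk 3: at line 5 remove [gibh,mfyvh,mimxp] add [whh,ggs,cewi] -> 9 lines: zyadb bcnmx hig pqyg wsdlm whh ggs cewi jop
Hunk 4: at line 3 remove [pqyg,wsdlm] add [kmrt,idch,hndc] -> 10 lines: zyadb bcnmx hig kmrt idch hndc whh ggs cewi jop
Hunk 5: at line 2 remove [kmrt,idch] add [igis] -> 9 lines: zyadb bcnmx hig igis hndc whh ggs cewi jop
Hunk 6: at line 5 remove [ggs] add [xlsz,vfbsx,xfp] -> 11 lines: zyadb bcnmx hig igis hndc whh xlsz vfbsx xfp cewi jop
Hunk 7: at line 8 remove [xfp] add [nsode,jvpb] -> 12 lines: zyadb bcnmx hig igis hndc whh xlsz vfbsx nsode jvpb cewi jop
Final line count: 12

Answer: 12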